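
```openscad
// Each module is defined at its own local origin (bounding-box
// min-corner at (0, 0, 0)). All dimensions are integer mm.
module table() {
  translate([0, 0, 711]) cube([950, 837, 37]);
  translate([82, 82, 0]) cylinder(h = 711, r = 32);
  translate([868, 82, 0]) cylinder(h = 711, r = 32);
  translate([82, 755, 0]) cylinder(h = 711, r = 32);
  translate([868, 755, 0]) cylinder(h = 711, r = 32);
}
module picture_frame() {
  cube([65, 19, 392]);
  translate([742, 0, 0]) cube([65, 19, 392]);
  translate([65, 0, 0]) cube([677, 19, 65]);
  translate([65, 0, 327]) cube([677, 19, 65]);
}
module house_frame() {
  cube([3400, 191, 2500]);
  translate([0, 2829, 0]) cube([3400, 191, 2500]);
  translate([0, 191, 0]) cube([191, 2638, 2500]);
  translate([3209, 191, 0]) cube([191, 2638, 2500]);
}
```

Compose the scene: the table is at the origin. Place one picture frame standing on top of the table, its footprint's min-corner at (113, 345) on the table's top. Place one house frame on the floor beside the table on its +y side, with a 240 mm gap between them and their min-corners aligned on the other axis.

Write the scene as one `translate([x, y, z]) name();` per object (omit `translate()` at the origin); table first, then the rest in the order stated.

table();
translate([113, 345, 748]) picture_frame();
translate([0, 1077, 0]) house_frame();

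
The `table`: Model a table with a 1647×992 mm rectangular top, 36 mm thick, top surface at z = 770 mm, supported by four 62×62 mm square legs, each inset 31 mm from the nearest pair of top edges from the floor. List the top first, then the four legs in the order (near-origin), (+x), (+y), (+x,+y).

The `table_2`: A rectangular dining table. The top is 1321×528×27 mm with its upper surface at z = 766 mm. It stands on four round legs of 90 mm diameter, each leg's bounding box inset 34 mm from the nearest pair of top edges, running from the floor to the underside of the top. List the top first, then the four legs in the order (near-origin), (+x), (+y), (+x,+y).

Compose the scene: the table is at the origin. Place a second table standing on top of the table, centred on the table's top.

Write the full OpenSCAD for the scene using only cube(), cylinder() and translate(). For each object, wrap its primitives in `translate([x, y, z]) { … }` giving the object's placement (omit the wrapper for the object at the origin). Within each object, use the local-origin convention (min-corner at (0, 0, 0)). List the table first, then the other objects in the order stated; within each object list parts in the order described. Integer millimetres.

translate([0, 0, 734]) cube([1647, 992, 36]);
translate([31, 31, 0]) cube([62, 62, 734]);
translate([1554, 31, 0]) cube([62, 62, 734]);
translate([31, 899, 0]) cube([62, 62, 734]);
translate([1554, 899, 0]) cube([62, 62, 734]);
translate([163, 232, 770]) {
  translate([0, 0, 739]) cube([1321, 528, 27]);
  translate([79, 79, 0]) cylinder(h = 739, r = 45);
  translate([1242, 79, 0]) cylinder(h = 739, r = 45);
  translate([79, 449, 0]) cylinder(h = 739, r = 45);
  translate([1242, 449, 0]) cylinder(h = 739, r = 45);
}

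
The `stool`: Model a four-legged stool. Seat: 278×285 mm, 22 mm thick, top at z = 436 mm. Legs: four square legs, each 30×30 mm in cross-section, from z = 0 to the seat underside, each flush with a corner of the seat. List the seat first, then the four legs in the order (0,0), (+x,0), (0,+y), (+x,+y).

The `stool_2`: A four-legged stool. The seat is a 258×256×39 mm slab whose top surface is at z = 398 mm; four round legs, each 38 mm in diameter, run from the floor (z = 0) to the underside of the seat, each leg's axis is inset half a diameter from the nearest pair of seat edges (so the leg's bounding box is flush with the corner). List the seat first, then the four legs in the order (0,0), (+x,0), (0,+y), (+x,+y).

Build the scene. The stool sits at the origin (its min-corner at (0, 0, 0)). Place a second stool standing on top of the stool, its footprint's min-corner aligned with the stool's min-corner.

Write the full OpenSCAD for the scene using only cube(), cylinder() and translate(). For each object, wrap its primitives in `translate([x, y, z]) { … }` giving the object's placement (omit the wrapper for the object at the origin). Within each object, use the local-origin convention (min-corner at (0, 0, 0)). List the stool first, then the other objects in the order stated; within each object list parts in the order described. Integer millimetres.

translate([0, 0, 414]) cube([278, 285, 22]);
cube([30, 30, 414]);
translate([248, 0, 0]) cube([30, 30, 414]);
translate([0, 255, 0]) cube([30, 30, 414]);
translate([248, 255, 0]) cube([30, 30, 414]);
translate([0, 0, 436]) {
  translate([0, 0, 359]) cube([258, 256, 39]);
  translate([19, 19, 0]) cylinder(h = 359, r = 19);
  translate([239, 19, 0]) cylinder(h = 359, r = 19);
  translate([19, 237, 0]) cylinder(h = 359, r = 19);
  translate([239, 237, 0]) cylinder(h = 359, r = 19);
}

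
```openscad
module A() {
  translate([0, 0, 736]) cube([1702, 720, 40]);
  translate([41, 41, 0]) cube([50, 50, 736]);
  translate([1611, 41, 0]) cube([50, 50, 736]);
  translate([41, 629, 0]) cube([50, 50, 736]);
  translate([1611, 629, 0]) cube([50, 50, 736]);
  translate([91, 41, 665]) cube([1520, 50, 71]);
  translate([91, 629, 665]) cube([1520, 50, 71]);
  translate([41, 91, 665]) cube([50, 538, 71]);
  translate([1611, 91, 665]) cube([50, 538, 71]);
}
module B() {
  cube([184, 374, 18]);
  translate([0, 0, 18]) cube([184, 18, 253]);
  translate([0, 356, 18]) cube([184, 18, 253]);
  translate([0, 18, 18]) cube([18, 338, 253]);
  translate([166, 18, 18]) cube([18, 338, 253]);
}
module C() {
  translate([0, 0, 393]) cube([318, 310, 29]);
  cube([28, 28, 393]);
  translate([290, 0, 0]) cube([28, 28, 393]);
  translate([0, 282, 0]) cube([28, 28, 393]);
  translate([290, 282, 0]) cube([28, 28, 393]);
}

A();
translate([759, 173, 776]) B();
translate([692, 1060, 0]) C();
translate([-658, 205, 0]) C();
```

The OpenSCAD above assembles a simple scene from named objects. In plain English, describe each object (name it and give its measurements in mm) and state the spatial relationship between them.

A is a rectangular dining table. The top is 1702×720×40 mm with its upper surface at z = 776 mm. It stands on four 50×50 mm square legs, each inset 41 mm from the nearest pair of top edges, running from the floor to the underside of the top. Four apron rails, 50 mm thick and 71 mm tall, run between adjacent legs with their top edges flush with the underside of the top and their outer faces flush with the legs' outer faces.

B is an open storage box with external size 184×374×271 mm and wall thickness 18 mm (the base is also 18 mm thick). The base covers the whole footprint; the four walls stand on the base, with the y-facing walls full-width and the x-facing walls fitting between their inner faces.

C is a four-legged stool. The seat is 318×310 mm, 29 mm thick, top at z = 422 mm. It stands on four square legs, each 28×28 mm in cross-section, from z = 0 to the seat underside, each flush with a corner of the seat.

The open box is on top of the table, centred. Two stools sit around the table at the +y, −x sides.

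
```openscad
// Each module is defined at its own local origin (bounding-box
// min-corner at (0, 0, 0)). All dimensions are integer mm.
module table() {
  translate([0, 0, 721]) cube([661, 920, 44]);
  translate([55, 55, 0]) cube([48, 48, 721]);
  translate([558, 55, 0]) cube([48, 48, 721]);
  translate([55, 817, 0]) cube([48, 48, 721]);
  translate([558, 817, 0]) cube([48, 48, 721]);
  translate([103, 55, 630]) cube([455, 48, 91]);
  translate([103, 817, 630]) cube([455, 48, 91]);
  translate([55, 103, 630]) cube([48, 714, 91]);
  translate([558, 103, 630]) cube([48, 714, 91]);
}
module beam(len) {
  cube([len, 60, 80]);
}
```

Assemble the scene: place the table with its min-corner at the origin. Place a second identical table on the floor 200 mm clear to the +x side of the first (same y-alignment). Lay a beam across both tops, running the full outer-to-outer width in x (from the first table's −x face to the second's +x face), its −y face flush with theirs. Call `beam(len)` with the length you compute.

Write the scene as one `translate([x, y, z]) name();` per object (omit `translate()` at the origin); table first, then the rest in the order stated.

table();
translate([861, 0, 0]) table();
translate([0, 0, 765]) beam(1522);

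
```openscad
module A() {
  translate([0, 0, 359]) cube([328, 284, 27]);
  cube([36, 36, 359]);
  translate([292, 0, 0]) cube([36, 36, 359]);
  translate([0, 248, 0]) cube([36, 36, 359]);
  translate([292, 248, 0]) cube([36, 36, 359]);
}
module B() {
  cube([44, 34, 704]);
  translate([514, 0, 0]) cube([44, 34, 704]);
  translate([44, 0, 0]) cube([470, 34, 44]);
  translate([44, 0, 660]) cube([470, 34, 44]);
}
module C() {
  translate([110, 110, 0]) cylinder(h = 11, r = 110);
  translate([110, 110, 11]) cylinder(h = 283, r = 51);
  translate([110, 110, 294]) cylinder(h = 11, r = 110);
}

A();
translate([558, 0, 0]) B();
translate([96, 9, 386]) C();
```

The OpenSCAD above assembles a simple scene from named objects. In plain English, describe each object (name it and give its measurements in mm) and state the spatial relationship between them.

A is a four-legged stool. The seat is 328×284 mm, 27 mm thick, top at z = 386 mm. It stands on four square legs, each 36×36 mm in cross-section, from z = 0 to the seat underside, each flush with a corner of the seat.

B is a rectangular picture frame lying in the x–z plane (depth along y). The opening is 470 mm wide (x) by 616 mm tall (z), surrounded by a border 44 mm wide on all four sides. The frame is 34 mm deep and is made of two full-height vertical stiles with two horizontal rails fitted between them.

C is a spool: two coaxial disc flanges of radius 110 mm and thickness 11 mm, joined by a core cylinder of radius 51 mm and height 283 mm. The lower flange rests on z = 0 and the three cylinders share a vertical axis.

The picture frame is on the floor beside the stool on its +x side. The spool is on top of the stool.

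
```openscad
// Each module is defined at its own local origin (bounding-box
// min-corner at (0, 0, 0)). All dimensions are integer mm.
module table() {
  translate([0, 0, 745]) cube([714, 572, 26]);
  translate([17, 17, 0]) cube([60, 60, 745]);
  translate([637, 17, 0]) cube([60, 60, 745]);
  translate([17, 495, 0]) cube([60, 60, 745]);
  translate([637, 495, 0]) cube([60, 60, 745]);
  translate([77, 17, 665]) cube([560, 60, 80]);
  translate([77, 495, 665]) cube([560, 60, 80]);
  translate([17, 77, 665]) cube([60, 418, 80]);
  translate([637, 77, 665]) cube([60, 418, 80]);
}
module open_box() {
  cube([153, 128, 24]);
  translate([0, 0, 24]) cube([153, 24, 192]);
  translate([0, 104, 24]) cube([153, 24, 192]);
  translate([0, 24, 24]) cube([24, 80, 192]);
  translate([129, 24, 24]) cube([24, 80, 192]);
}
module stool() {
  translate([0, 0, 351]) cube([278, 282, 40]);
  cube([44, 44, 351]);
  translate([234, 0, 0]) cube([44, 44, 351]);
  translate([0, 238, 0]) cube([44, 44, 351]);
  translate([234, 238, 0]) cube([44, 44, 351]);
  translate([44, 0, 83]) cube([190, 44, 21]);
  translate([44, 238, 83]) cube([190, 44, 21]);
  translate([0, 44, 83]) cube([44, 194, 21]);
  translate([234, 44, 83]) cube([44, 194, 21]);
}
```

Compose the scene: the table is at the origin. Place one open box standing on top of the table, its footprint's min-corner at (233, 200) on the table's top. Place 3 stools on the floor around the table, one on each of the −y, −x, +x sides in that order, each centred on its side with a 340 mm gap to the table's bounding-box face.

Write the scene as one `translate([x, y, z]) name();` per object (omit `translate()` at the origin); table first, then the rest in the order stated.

table();
translate([233, 200, 771]) open_box();
translate([218, -622, 0]) stool();
translate([-618, 145, 0]) stool();
translate([1054, 145, 0]) stool();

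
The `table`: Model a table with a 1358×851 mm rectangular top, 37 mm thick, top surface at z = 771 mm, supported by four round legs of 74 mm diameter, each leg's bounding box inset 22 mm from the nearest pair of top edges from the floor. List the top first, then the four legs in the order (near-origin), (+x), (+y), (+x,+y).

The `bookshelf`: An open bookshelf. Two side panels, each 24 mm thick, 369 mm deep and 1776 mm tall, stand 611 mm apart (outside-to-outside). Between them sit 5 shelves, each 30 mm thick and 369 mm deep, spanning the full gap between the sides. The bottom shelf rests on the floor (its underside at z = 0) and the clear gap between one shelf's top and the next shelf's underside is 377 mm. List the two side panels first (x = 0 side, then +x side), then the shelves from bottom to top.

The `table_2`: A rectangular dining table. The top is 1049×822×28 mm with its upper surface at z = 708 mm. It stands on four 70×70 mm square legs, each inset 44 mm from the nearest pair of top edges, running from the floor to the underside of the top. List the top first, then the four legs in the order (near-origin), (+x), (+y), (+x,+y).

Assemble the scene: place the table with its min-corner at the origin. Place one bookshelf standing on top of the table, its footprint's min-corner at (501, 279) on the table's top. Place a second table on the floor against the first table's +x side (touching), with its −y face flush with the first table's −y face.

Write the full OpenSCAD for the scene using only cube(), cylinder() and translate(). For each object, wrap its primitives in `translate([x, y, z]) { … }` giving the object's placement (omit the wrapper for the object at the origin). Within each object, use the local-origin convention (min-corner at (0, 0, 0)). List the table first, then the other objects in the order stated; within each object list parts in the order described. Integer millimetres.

translate([0, 0, 734]) cube([1358, 851, 37]);
translate([59, 59, 0]) cylinder(h = 734, r = 37);
translate([1299, 59, 0]) cylinder(h = 734, r = 37);
translate([59, 792, 0]) cylinder(h = 734, r = 37);
translate([1299, 792, 0]) cylinder(h = 734, r = 37);
translate([501, 279, 771]) {
  cube([24, 369, 1776]);
  translate([587, 0, 0]) cube([24, 369, 1776]);
  translate([24, 0, 0]) cube([563, 369, 30]);
  translate([24, 0, 407]) cube([563, 369, 30]);
  translate([24, 0, 814]) cube([563, 369, 30]);
  translate([24, 0, 1221]) cube([563, 369, 30]);
  translate([24, 0, 1628]) cube([563, 369, 30]);
}
translate([1358, 0, 0]) {
  translate([0, 0, 680]) cube([1049, 822, 28]);
  translate([44, 44, 0]) cube([70, 70, 680]);
  translate([935, 44, 0]) cube([70, 70, 680]);
  translate([44, 708, 0]) cube([70, 70, 680]);
  translate([935, 708, 0]) cube([70, 70, 680]);
}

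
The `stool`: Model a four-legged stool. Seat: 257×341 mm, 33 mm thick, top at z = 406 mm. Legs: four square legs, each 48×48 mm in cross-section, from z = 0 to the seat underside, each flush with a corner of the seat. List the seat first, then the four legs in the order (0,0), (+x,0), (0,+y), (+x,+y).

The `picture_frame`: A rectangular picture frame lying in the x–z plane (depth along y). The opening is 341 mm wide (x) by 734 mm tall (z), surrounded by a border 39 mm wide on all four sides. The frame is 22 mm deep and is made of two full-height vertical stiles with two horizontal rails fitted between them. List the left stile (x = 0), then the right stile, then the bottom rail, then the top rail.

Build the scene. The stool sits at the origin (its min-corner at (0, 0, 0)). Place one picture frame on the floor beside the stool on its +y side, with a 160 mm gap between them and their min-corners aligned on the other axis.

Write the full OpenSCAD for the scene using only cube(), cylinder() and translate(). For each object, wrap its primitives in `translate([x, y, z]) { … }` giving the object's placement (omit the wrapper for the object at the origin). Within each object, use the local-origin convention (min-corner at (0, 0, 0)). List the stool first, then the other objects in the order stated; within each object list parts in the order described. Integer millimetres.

translate([0, 0, 373]) cube([257, 341, 33]);
cube([48, 48, 373]);
translate([209, 0, 0]) cube([48, 48, 373]);
translate([0, 293, 0]) cube([48, 48, 373]);
translate([209, 293, 0]) cube([48, 48, 373]);
translate([0, 501, 0]) {
  cube([39, 22, 812]);
  translate([380, 0, 0]) cube([39, 22, 812]);
  translate([39, 0, 0]) cube([341, 22, 39]);
  translate([39, 0, 773]) cube([341, 22, 39]);
}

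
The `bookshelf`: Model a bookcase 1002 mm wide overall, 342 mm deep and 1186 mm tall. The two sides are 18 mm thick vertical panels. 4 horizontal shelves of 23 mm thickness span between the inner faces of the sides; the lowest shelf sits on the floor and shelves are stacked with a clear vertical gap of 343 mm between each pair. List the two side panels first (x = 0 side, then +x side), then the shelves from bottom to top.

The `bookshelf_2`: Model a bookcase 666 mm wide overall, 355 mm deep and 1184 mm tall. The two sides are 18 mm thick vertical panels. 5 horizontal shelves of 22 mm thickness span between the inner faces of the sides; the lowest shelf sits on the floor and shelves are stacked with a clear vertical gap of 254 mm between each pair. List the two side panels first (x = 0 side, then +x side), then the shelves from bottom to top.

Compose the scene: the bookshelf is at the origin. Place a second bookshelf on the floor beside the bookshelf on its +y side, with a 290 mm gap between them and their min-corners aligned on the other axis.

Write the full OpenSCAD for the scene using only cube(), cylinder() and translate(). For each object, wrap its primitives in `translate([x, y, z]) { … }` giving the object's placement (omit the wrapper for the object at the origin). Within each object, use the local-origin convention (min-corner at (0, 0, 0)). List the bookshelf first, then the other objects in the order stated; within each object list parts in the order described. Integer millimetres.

cube([18, 342, 1186]);
translate([984, 0, 0]) cube([18, 342, 1186]);
translate([18, 0, 0]) cube([966, 342, 23]);
translate([18, 0, 366]) cube([966, 342, 23]);
translate([18, 0, 732]) cube([966, 342, 23]);
translate([18, 0, 1098]) cube([966, 342, 23]);
translate([0, 632, 0]) {
  cube([18, 355, 1184]);
  translate([648, 0, 0]) cube([18, 355, 1184]);
  translate([18, 0, 0]) cube([630, 355, 22]);
  translate([18, 0, 276]) cube([630, 355, 22]);
  translate([18, 0, 552]) cube([630, 355, 22]);
  translate([18, 0, 828]) cube([630, 355, 22]);
  translate([18, 0, 1104]) cube([630, 355, 22]);
}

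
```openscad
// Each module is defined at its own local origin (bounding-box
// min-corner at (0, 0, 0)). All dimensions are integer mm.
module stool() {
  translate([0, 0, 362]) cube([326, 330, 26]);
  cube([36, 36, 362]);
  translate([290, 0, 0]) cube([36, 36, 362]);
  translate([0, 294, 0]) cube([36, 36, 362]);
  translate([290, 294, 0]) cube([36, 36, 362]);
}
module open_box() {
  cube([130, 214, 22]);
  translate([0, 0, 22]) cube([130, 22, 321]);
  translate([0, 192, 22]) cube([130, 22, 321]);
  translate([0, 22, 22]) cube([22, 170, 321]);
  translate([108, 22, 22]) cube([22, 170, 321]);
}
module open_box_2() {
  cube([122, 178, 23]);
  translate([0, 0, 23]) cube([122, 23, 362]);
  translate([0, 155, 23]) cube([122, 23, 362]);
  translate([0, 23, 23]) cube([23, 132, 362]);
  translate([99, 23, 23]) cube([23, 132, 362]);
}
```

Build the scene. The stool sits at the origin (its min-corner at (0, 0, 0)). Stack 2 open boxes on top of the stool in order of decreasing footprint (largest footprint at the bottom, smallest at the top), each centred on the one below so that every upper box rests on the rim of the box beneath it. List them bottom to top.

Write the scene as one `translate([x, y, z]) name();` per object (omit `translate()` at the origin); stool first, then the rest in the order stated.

stool();
translate([98, 58, 388]) open_box();
translate([102, 76, 731]) open_box_2();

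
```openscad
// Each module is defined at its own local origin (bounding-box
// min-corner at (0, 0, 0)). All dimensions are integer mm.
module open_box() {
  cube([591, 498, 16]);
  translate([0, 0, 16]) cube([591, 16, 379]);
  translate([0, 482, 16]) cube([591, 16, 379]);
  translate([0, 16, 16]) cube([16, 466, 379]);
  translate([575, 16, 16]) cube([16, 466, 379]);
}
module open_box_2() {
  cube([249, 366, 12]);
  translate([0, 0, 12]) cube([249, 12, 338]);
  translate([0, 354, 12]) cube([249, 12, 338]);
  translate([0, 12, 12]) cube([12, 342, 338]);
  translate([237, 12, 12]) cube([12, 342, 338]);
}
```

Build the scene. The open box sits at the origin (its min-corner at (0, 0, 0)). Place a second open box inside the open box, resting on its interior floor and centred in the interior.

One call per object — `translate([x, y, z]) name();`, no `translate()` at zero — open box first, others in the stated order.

open_box();
translate([171, 66, 16]) open_box_2();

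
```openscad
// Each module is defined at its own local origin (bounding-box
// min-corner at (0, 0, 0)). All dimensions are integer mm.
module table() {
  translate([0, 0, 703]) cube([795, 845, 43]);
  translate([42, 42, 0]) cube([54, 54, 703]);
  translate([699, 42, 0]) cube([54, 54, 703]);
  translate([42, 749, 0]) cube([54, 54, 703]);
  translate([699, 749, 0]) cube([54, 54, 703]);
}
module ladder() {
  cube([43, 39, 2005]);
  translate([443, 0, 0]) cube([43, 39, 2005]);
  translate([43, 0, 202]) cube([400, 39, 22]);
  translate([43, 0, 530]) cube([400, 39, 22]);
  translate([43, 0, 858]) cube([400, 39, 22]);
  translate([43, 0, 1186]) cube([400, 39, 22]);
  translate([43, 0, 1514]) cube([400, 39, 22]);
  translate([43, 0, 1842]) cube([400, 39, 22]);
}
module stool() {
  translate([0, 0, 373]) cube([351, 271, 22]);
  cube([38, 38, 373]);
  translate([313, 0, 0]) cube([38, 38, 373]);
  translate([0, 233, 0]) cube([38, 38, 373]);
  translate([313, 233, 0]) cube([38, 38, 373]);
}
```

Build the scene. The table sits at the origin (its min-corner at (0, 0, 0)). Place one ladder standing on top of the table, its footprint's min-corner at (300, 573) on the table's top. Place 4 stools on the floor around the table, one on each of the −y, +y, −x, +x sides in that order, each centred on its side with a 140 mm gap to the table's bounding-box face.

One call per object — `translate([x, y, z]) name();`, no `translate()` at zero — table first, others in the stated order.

table();
translate([300, 573, 746]) ladder();
translate([222, -411, 0]) stool();
translate([222, 985, 0]) stool();
translate([-491, 287, 0]) stool();
translate([935, 287, 0]) stool();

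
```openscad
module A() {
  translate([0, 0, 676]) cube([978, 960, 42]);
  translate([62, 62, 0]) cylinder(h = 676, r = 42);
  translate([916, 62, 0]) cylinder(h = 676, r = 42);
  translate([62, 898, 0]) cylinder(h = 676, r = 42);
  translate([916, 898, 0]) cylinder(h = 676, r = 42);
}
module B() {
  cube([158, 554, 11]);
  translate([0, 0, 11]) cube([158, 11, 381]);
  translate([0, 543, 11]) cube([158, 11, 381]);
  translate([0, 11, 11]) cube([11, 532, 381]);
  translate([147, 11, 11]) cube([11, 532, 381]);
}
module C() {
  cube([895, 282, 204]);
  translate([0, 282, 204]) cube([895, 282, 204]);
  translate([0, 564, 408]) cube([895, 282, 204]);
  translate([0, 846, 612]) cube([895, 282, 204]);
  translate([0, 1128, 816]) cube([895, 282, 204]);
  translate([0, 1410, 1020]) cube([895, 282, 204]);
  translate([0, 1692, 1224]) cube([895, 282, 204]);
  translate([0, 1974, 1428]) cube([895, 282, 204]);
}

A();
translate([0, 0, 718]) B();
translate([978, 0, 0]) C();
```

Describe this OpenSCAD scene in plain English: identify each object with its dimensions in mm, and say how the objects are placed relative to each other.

A is a table: top 978 mm (x) × 960 mm (y), 42 mm thick, upper face at z = 718 mm, on four round legs of 84 mm diameter, each leg's bounding box inset 20 mm from the nearest pair of top edges, running from z = 0 to the bottom of the top.

B is an open-topped rectangular box: outside dimensions 158×554×392 mm, with a uniform wall and base thickness of 11 mm. The base is a full 158×554 slab on the floor; four walls sit on top of the base. The front and back walls (the −y and +y sides) span the full width; the two side walls fit between them.

C is a straight staircase of 8 solid steps. Each step is 895 mm wide (x), 282 mm deep (y, the going) and 204 mm tall (the rise). The first step rests on the floor; each subsequent step sits one going further in +y and one rise higher in +z, directly behind and above the previous step with no overlap.

The open box is on top of the table. The staircase is against the table's +x side, with their −y faces flush.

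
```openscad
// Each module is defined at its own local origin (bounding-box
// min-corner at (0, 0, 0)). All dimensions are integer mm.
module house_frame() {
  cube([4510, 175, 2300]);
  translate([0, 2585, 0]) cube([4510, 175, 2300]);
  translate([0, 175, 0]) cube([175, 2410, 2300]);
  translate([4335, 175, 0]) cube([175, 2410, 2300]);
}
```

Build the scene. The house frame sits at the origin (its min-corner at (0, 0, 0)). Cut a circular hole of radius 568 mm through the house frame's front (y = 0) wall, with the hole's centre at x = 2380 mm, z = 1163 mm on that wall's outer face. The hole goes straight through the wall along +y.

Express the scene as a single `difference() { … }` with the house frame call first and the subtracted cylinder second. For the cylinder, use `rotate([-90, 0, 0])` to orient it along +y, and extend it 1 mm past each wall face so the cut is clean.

difference() {
  house_frame();
  translate([2380, -1, 1163]) rotate([-90, 0, 0]) cylinder(h = 177, r = 568);
}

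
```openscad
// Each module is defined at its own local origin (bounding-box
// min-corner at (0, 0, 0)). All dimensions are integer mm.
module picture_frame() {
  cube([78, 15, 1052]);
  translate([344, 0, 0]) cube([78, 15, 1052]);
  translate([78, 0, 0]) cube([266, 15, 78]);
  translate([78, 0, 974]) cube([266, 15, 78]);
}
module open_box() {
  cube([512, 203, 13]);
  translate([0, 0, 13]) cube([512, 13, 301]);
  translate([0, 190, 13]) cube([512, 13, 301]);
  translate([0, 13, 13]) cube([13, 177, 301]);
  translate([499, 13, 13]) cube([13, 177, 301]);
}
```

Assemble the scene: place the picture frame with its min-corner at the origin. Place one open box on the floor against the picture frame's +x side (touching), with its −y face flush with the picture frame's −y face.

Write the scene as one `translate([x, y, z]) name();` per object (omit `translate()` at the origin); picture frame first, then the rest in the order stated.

picture_frame();
translate([422, 0, 0]) open_box();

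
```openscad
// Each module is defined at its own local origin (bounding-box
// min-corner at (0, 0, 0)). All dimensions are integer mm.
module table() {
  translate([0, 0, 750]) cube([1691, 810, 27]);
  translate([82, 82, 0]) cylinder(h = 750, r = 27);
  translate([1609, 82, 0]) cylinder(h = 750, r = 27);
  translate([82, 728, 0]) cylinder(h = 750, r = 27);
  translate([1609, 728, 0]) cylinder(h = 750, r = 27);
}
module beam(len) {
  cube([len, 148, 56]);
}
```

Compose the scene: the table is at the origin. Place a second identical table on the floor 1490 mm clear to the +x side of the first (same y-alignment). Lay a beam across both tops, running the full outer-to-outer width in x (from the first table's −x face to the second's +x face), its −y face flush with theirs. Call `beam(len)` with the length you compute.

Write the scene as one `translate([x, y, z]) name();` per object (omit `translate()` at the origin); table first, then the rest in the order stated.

table();
translate([3181, 0, 0]) table();
translate([0, 0, 777]) beam(4872);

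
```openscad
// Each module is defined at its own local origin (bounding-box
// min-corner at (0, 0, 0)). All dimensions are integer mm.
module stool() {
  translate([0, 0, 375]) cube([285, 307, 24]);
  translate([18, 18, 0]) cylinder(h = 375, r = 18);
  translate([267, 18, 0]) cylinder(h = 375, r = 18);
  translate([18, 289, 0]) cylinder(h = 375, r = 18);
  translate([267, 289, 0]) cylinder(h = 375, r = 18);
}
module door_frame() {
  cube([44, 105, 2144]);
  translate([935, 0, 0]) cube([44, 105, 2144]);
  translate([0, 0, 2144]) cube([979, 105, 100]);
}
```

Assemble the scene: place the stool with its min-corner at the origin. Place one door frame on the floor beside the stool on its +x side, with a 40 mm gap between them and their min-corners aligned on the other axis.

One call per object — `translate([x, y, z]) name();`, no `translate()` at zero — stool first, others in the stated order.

stool();
translate([325, 0, 0]) door_frame();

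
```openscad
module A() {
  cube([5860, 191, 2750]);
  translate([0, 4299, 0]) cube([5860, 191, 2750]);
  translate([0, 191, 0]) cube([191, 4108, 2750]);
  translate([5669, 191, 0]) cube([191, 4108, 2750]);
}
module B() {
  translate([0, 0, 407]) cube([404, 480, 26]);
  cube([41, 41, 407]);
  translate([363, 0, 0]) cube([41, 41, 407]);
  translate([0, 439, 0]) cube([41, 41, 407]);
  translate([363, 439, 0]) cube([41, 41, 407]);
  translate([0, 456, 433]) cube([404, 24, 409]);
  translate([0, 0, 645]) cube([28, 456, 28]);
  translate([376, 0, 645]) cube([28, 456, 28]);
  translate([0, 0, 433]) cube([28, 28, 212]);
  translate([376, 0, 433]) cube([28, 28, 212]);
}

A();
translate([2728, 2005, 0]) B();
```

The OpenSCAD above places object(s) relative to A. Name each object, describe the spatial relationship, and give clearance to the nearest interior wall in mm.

A is a house frame. B is a chair. The chair sits inside the house frame, centred. The clearance to the nearest interior wall is 1814 mm.

Clearances: x = 2537, y = 1814; minimum 1814 mm.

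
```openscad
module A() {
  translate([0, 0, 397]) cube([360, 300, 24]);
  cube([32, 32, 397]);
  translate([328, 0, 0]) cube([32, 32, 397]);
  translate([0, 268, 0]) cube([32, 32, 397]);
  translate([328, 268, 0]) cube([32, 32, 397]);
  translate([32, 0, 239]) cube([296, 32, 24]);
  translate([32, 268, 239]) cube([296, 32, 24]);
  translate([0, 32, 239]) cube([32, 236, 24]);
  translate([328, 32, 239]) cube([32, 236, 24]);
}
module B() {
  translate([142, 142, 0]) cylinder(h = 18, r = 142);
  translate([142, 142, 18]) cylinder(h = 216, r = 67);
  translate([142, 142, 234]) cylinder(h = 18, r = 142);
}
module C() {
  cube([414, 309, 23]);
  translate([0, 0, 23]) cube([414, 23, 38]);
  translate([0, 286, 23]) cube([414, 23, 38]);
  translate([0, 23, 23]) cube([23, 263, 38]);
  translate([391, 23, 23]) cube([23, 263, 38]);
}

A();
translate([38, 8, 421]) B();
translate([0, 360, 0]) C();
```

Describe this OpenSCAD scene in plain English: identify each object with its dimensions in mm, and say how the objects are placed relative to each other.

A is a four-legged stool. The seat is a 360×300×24 mm slab whose top surface is at z = 421 mm; four square legs, each 32×32 mm in cross-section, run from the floor (z = 0) to the underside of the seat, each flush with a corner of the seat. Four stretchers, 32 mm wide and 24 mm tall, connect adjacent legs with their undersides at z = 239 mm, each running between the inner faces of the legs it joins and aligned with the legs' outer faces on the other axis.

B is a spool: two coaxial disc flanges of radius 142 mm and thickness 18 mm, joined by a core cylinder of radius 67 mm and height 216 mm. The lower flange rests on z = 0 and the three cylinders share a vertical axis.

C is an open-topped rectangular box: outside dimensions 414×309×61 mm, with a uniform wall and base thickness of 23 mm. The base is a full 414×309 slab on the floor; four walls sit on top of the base. The front and back walls (the −y and +y sides) span the full width; the two side walls fit between them.

The spool is on top of the stool, centred. The open box is on the floor beside the stool on its +y side.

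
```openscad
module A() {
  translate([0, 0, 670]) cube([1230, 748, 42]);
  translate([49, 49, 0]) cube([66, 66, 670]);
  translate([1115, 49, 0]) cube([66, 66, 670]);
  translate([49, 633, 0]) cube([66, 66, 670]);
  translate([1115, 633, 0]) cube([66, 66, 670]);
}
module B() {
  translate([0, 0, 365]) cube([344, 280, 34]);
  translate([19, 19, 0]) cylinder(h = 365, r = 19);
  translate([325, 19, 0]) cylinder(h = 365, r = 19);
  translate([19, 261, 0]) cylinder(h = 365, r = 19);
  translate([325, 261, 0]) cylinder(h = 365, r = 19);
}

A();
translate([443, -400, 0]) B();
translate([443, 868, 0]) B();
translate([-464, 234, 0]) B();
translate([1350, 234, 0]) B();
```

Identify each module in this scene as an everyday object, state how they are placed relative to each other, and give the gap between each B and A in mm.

A is a table. B is a stool. Four stools sit around the table at the −y, +y, −x, +x sides. The gap between each stool and the table is 120 mm.

Each stool's nearest face is 120 mm from the table's bounding box.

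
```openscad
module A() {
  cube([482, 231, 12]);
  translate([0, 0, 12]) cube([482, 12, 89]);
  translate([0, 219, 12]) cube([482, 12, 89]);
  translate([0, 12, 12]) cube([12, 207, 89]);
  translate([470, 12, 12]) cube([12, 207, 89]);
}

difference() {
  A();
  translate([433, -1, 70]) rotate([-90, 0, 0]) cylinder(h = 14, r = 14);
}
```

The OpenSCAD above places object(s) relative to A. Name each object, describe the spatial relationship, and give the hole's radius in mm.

The subtracted cylinder has r = 14 mm.

A is an open box. The open box has a circular hole through its front wall. The hole's radius is 14 mm.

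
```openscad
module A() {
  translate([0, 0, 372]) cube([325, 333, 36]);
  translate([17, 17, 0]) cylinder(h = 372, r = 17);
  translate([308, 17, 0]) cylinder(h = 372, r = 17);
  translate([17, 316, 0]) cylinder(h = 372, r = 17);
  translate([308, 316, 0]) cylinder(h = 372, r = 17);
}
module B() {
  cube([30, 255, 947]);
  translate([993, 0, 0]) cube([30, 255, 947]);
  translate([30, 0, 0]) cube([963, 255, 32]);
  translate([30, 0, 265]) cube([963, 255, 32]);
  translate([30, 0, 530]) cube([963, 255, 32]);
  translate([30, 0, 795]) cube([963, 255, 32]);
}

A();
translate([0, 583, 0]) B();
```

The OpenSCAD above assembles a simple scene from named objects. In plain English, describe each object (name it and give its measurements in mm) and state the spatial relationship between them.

A is a simple wooden stool: a rectangular seat 325 mm (x) by 333 mm (y), 36 mm thick, top face at z = 408 mm, on four round legs, each 34 mm in diameter. The legs rest on z = 0, each leg's axis is inset half a diameter from the nearest pair of seat edges (so the leg's bounding box is flush with the corner).

B is an open bookshelf. Two side panels, each 30 mm thick, 255 mm deep and 947 mm tall, stand 1023 mm apart (outside-to-outside). Between them sit 4 shelves, each 32 mm thick and 255 mm deep, spanning the full gap between the sides. The bottom shelf rests on the floor (its underside at z = 0) and the clear gap between one shelf's top and the next shelf's underside is 233 mm.

The bookshelf is on the floor beside the stool on its +y side.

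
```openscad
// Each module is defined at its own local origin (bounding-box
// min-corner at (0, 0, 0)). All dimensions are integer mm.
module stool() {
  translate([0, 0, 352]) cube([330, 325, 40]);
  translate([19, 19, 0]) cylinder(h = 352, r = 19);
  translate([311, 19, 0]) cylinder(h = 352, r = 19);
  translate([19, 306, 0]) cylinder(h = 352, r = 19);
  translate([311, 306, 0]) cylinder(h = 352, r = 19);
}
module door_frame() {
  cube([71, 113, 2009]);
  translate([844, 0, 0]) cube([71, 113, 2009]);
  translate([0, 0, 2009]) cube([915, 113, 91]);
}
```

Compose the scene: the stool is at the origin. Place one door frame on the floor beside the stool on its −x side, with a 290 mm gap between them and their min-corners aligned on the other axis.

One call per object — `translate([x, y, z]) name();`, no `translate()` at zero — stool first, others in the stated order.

stool();
translate([-1205, 0, 0]) door_frame();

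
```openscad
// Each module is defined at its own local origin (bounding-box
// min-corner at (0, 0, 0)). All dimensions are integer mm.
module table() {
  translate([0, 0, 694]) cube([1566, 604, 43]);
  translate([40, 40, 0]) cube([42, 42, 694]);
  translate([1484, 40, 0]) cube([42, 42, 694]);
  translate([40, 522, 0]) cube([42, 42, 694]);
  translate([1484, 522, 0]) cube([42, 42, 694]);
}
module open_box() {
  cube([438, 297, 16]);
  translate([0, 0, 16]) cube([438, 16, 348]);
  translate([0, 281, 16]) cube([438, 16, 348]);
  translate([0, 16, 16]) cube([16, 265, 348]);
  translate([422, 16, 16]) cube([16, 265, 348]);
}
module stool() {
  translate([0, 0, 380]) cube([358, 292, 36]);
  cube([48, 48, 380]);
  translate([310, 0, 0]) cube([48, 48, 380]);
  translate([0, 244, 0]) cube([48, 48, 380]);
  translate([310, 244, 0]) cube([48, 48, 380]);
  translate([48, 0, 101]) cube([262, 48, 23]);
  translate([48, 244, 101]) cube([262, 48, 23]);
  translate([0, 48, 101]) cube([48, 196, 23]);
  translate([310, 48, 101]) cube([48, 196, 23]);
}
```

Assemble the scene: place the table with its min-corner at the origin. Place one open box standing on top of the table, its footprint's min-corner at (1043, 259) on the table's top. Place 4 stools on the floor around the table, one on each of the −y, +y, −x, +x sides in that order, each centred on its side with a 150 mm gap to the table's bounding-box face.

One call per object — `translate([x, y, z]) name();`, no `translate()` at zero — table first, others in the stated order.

table();
translate([1043, 259, 737]) open_box();
translate([604, -442, 0]) stool();
translate([604, 754, 0]) stool();
translate([-508, 156, 0]) stool();
translate([1716, 156, 0]) stool();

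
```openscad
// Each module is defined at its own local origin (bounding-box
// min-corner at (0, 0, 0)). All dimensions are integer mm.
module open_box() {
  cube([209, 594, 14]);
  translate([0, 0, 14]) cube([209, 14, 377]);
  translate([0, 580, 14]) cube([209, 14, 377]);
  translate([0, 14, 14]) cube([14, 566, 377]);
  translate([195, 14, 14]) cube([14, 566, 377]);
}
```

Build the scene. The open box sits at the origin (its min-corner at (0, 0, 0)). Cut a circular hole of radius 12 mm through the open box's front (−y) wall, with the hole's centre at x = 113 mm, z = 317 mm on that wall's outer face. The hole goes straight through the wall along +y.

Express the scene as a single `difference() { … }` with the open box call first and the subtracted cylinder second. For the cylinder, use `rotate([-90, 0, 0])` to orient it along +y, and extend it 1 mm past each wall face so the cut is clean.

difference() {
  open_box();
  translate([113, -1, 317]) rotate([-90, 0, 0]) cylinder(h = 16, r = 12);
}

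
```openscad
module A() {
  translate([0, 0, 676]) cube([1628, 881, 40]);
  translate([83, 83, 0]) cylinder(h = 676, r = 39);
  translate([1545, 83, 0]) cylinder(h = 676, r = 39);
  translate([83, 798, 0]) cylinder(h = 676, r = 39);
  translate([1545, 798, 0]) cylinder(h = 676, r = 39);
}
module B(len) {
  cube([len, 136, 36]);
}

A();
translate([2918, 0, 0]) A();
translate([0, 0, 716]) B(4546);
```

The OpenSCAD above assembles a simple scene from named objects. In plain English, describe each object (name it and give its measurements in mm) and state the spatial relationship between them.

A is a rectangular dining table. The top is 1628×881×40 mm with its upper surface at z = 716 mm. It stands on four round legs of 78 mm diameter, each leg's bounding box inset 44 mm from the nearest pair of top edges, running from the floor to the underside of the top.

B is a rectangular beam 4546 mm long (x), 136 mm deep (y), 36 mm thick (z).

The beam spans the tops of two tables placed 1290 mm apart, resting at z = 716 mm.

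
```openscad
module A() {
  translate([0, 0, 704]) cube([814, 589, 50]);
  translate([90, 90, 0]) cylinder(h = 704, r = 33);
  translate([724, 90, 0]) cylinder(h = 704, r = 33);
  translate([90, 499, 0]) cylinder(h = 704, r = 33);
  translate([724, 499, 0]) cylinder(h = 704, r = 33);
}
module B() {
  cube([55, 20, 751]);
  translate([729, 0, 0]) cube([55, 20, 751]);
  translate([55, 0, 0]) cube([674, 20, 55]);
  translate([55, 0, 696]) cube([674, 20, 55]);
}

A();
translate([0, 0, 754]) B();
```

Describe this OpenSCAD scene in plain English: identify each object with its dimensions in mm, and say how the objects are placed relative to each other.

A is a table with a 814×589 mm rectangular top, 50 mm thick, top surface at z = 754 mm, supported by four round legs of 66 mm diameter, each leg's bounding box inset 57 mm from the nearest pair of top edges, running from the floor.

B is a picture frame with a 674×641 mm rectangular opening (x by z) and a uniform 55 mm border on every side. Frame depth is 20 mm along y. It is built from two vertical stiles running the full outside height and two horizontal rails spanning the gap between the stiles.

The picture frame is on top of the table.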